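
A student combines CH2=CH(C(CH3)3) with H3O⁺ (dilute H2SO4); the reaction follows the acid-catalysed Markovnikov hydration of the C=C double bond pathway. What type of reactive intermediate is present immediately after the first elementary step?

Step 1: Protonation of the alkene by H3O⁺: the π bond acts as the nucleophile and picks up H⁺, giving the more stable (Markovnikov) secondary carbocation. H2O is released.
After step 1 the species present is a secondary carbocation.

secondary carbocation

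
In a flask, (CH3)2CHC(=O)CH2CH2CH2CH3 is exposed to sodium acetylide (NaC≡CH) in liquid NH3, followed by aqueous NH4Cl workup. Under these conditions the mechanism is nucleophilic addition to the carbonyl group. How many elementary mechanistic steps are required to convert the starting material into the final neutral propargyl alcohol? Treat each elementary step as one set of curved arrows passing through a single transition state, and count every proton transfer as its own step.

2

Step 1: HC≡C⁻ attacks the sp² carbonyl carbon; the C=O π bond breaks and the electrons end up as a lone pair on the alkoxide oxygen of the tetrahedral intermediate.
Step 2: The alkoxide picks up a proton during aqueous NH4Cl workup to yield a propargyl alcohol.
Total: 2 elementary steps.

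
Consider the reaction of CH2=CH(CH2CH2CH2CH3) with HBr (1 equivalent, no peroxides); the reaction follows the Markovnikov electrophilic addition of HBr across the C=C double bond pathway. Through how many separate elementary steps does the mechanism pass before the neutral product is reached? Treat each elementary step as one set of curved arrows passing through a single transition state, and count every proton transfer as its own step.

2

Step 1: Electrophilic addition begins with the π(C=C) electrons forming a bond to the proton of HBr. Following Markovnikov's rule, the resulting cation is secondary. The H–Br bond breaks heterolytically, releasing Br⁻.
(No 1,2-shift: no single shift to an adjacent carbon would give a more stable cation.)
Step 2: Br⁻ captures the cation: a lone pair on Br⁻ fills the empty p orbital, producing the alkyl halide product.
Total: 2 elementary steps.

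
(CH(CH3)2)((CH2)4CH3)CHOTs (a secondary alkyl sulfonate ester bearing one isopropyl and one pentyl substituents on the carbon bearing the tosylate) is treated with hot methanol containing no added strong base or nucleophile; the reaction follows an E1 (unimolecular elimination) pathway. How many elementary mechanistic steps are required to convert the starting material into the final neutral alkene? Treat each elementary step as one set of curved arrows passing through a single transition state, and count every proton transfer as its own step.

Step 1: Unassisted departure of TsO⁻ (taking the C–O bonding pair) generates a secondary carbocation.
Step 2: A 1,2-hydride shift from the adjacent isopropyl carbon moves the positive charge from the secondary centre to an adjacent carbon, generating a more stable tertiary carbocation.
Step 3: A methanol molecule (solvent) deprotonates a β-carbon; as the C–H bond breaks, those electrons form the new alkene π bond.
Total: 3 elementary steps.

3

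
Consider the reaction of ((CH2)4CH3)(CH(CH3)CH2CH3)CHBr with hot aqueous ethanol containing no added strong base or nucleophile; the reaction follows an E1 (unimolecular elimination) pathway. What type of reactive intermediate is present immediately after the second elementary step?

Step 1: The C–Br bond breaks with both electrons going to the bromide; Br⁻ leaves and a secondary carbocation remains.
Step 2: A 1,2-hydride shift from the adjacent sec-butyl carbon moves the positive charge from the secondary centre to an adjacent carbon, generating a more stable tertiary carbocation.
After step 2 the species present is a tertiary carbocation.

tertiary carbocation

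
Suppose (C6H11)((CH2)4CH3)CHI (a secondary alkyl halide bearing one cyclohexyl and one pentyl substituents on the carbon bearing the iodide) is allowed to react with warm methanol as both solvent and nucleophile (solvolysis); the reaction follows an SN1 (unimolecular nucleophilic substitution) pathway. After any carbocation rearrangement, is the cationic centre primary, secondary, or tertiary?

Step 1: Unassisted departure of I⁻ (taking the C–I bonding pair) generates a secondary carbocation.
Step 2: Carbocation rearrangement: a 1,2-hydride shift from the adjacent cyclohexyl carbon converts the initially-formed secondary cation into the more stable tertiary cation.
The cation rearranges from secondary to tertiary via a 1,2-hydride shift from the adjacent cyclohexyl carbon; the tertiary cation is what reacts next.

tertiary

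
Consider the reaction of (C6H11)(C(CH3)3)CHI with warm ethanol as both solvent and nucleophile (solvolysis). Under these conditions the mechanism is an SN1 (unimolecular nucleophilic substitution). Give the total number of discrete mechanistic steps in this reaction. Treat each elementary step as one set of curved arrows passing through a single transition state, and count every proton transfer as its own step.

Step 1: Ionisation: the C–I σ-bond cleaves heterolytically; both bonding electrons depart with I⁻, leaving a secondary carbocation at the α-carbon.
Step 2: A 1,2-hydride shift from the adjacent cyclohexyl carbon moves the positive charge from the secondary centre to an adjacent carbon, generating a more stable tertiary carbocation.
Step 3: Nucleophilic capture: the oxygen of CH3CH2OH bonds to the cationic carbon, producing an oxonium-ion intermediate.
Step 4: A second solvent molecule removes the proton on oxygen, giving the neutral ether product.
Total: 4 elementary steps.

4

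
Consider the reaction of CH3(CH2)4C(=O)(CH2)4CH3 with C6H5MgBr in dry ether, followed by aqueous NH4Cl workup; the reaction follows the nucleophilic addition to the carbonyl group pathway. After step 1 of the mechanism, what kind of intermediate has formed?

tetrahedral alkoxide intermediate

Step 1: Nucleophilic addition: the carbanion-like carbon of C6H5MgBr adds to the carbonyl carbon, pushing the π(C=O) electron pair onto oxygen and giving a tetrahedral alkoxide.
After step 1 the species present is a tetrahedral alkoxide intermediate.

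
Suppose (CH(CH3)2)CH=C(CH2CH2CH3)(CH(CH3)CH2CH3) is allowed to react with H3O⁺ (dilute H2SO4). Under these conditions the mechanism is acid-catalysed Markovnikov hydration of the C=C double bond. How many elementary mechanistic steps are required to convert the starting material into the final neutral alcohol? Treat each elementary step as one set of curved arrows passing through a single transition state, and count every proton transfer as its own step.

3

Step 1: The π electrons of the C=C bond attack a proton of H3O⁺; Markovnikov addition places the new C–H on the less-substituted alkene carbon, so the positive charge ends up on the more-substituted carbon — a tertiary carbocation. H2O is released.
(No 1,2-shift: no single shift to an adjacent carbon would give a more stable cation.)
Step 2: A lone pair on the oxygen of H2O attacks the carbocation, forming a C–O bond and an oxonium ion (a protonated alcohol).
Step 3: Proton transfer from the O–H of the oxonium ion to H2O completes the catalytic cycle and yields the alcohol.
Total: 3 elementary steps.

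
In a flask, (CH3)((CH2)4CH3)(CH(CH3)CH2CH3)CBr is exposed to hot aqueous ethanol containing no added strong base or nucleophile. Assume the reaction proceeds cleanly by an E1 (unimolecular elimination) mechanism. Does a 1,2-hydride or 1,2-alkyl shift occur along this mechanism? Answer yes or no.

The first-formed carbocation is tertiary.
No single 1,2-shift to an adjacent carbon would produce a more-substituted cation than the one already present, so no rearrangement occurs.

no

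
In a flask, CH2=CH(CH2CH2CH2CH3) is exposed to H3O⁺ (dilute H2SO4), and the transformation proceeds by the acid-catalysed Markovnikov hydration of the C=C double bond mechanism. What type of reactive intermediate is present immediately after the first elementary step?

secondary carbocation

Step 1: Protonation of the alkene by H3O⁺: the π bond acts as the nucleophile and picks up H⁺, giving the more stable (Markovnikov) secondary carbocation. H2O is released.
After step 1 the species present is a secondary carbocation.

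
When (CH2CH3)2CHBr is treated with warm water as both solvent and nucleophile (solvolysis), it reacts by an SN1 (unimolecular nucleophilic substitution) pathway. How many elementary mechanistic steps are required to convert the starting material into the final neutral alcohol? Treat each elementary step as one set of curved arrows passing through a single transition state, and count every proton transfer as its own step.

3

Step 1: The C–Br bond breaks with both electrons going to the bromide; Br⁻ leaves and a secondary carbocation remains.
(No 1,2-shift: no single shift to an adjacent carbon would give a more stable cation.)
Step 2: Nucleophilic capture: the oxygen of H2O bonds to the cationic carbon, producing an oxonium-ion intermediate.
Step 3: A second solvent molecule removes the proton on oxygen, giving the neutral alcohol product.
Total: 3 elementary steps.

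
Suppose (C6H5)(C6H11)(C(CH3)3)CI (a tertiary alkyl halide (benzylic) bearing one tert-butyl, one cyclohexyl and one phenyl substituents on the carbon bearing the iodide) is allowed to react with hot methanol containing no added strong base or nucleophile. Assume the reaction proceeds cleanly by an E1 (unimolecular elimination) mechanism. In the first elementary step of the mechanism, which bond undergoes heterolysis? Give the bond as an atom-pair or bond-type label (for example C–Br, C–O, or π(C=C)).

C–I

Step 1: Ionisation: the C–I σ-bond cleaves heterolytically; both bonding electrons depart with I⁻, leaving a tertiary carbocation at the α-carbon.
The bond broken in this step is the C–I bond.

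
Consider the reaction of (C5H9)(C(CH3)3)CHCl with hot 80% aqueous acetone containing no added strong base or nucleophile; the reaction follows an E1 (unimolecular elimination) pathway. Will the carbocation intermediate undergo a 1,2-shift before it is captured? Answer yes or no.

The first-formed carbocation is secondary.
The adjacent cyclopentyl carbon already bears 2 other carbon substituents and has a hydrogen to migrate; after a 1,2-hydride shift from that carbon the positive charge sits on a tertiary centre.
Tertiary is more stable than secondary, so the shift occurs.

yes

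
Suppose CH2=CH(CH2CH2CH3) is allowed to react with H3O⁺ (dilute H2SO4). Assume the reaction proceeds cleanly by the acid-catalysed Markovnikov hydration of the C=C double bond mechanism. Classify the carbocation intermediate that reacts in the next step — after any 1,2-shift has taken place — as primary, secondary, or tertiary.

secondary

Step 1: Electrophilic addition begins with the π(C=C) electrons forming a bond to the proton of H3O⁺. Following Markovnikov's rule, the resulting cation is secondary. H2O is released.
No single 1,2-shift to an adjacent carbon would give a more-substituted cation, so no rearrangement occurs.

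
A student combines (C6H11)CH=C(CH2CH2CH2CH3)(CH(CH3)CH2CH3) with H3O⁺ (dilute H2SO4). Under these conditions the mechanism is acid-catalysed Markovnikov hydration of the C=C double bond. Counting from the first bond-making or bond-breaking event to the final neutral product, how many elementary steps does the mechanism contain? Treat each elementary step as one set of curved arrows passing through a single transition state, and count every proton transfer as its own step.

3

Step 1: Protonation of the alkene by H3O⁺: the π bond acts as the nucleophile and picks up H⁺, giving the more stable (Markovnikov) tertiary carbocation. H2O is released.
(No 1,2-shift: no single shift to an adjacent carbon would give a more stable cation.)
Step 2: A lone pair on the oxygen of H2O attacks the carbocation, forming a C–O bond and an oxonium ion (a protonated alcohol).
Step 3: H2O removes a proton from the oxonium oxygen, regenerating H3O⁺ and giving the neutral alcohol.
Total: 3 elementary steps.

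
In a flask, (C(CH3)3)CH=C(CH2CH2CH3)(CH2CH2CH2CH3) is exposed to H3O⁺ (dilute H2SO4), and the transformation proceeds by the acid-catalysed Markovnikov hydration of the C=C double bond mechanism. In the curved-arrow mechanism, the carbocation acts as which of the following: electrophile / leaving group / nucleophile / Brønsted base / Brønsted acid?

Step 2: A lone pair on the oxygen of H2O attacks the carbocation, forming a C–O bond and an oxonium ion (a protonated alcohol).
The carbocation accepts an electron pair into an empty or π* orbital — it is the electrophile.

electrophile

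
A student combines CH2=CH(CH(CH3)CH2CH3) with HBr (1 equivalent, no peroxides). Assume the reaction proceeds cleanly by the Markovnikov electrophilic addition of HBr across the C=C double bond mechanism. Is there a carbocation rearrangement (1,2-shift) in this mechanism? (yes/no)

yes

The first-formed carbocation is secondary.
The adjacent sec-butyl carbon already bears 2 other carbon substituents and has a hydrogen to migrate; after a 1,2-hydride shift from that carbon the positive charge sits on a tertiary centre.
Tertiary is more stable than secondary, so the shift occurs.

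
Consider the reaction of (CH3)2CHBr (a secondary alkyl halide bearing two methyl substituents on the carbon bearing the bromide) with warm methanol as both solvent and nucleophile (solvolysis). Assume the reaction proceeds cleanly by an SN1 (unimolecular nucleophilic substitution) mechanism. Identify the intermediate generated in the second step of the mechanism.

Step 1: Ionisation: the C–Br σ-bond cleaves heterolytically; both bonding electrons depart with Br⁻, leaving a secondary carbocation at the α-carbon.
Step 2: Nucleophilic capture: the oxygen of CH3OH bonds to the cationic carbon, producing an oxonium-ion intermediate.
After step 2 the species present is an oxonium ion.

oxonium ion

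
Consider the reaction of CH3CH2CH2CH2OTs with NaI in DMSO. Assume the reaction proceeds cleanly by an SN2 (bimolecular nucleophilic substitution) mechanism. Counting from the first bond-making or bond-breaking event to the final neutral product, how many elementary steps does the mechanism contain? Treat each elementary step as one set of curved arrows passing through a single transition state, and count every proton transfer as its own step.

1

Step 1: I⁻ attacks the back face of the α-carbon while TsO⁻ departs with the C–O bonding pair — a single concerted displacement through a pentacoordinate transition state.
Total: 1 elementary step.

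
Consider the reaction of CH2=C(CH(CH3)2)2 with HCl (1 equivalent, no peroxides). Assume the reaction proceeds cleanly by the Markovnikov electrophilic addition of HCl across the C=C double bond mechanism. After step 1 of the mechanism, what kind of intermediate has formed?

Step 1: Electrophilic addition begins with the π(C=C) electrons forming a bond to the proton of HCl. Following Markovnikov's rule, the resulting cation is tertiary. The H–Cl bond breaks heterolytically, releasing Cl⁻.
After step 1 the species present is a tertiary carbocation.

tertiary carbocation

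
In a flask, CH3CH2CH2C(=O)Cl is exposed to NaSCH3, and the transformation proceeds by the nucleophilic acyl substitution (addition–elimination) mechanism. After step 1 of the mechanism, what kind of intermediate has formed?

Step 1: A lone pair on the S of CH3S⁻ attacks the electrophilic acyl carbon; the π(C=O) electrons move onto oxygen, giving a tetrahedral intermediate.
After step 1 the species present is a tetrahedral intermediate.

tetrahedral intermediate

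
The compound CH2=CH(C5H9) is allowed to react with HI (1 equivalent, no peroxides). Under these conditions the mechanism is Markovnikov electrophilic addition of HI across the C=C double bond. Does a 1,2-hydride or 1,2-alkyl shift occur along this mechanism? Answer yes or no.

yes

The first-formed carbocation is secondary.
The adjacent cyclopentyl carbon already bears 2 other carbon substituents and has a hydrogen to migrate; after a 1,2-hydride shift from that carbon the positive charge sits on a tertiary centre.
Tertiary is more stable than secondary, so the shift occurs.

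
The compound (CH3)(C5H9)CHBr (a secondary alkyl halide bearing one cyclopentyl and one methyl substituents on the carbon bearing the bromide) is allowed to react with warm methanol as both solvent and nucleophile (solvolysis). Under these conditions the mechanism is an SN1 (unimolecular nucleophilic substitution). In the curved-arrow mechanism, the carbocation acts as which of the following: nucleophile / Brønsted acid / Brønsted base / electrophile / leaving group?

Step 3: CH3OH donates an oxygen lone pair into the empty p orbital of the cation, giving a protonated ether (an oxonium ion).
The carbocation accepts an electron pair into an empty or π* orbital — it is the electrophile.

electrophile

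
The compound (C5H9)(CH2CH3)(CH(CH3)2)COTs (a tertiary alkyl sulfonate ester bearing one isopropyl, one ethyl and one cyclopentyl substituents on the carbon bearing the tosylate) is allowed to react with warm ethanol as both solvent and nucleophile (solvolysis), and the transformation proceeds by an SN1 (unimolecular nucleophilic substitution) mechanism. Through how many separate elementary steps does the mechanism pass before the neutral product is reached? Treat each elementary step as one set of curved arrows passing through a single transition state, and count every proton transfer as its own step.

3

Step 1: Rate-determining heterolysis of the C–O bond gives TsO⁻ and a tertiary carbocation.
(No 1,2-shift: no single shift to an adjacent carbon would give a more stable cation.)
Step 2: CH3CH2OH donates an oxygen lone pair into the empty p orbital of the cation, giving a protonated ether (an oxonium ion).
Step 3: Proton transfer from the O–H of the oxonium ion to a solvent molecule delivers the neutral ether.
Total: 3 elementary steps.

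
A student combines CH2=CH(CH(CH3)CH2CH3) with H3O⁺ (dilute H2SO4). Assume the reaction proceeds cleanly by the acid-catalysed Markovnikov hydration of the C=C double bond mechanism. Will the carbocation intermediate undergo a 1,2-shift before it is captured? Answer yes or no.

The first-formed carbocation is secondary.
The adjacent sec-butyl carbon already bears 2 other carbon substituents and has a hydrogen to migrate; after a 1,2-hydride shift from that carbon the positive charge sits on a tertiary centre.
Tertiary is more stable than secondary, so the shift occurs.

yes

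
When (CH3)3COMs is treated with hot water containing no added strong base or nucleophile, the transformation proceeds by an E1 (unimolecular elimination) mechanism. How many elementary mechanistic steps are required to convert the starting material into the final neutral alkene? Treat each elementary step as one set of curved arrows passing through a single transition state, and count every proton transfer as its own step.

Step 1: Unassisted departure of MsO⁻ (taking the C–O bonding pair) generates a tertiary carbocation.
(No 1,2-shift: no single shift to an adjacent carbon would give a more stable cation.)
Step 2: Loss of a β-proton to a water molecule of the solvent: the C–H bonding pair collapses toward the cationic carbon to form the C=C π bond, yielding the alkene.
Total: 2 elementary steps.

2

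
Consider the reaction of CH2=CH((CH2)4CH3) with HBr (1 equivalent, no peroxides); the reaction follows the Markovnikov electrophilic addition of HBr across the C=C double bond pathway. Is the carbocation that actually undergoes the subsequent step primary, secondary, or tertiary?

Step 1: The π electrons of the C=C bond attack a proton of HBr; Markovnikov addition places the new C–H on the less-substituted alkene carbon, so the positive charge ends up on the more-substituted carbon — a secondary carbocation. The H–Br bond breaks heterolytically, releasing Br⁻.
No single 1,2-shift to an adjacent carbon would give a more-substituted cation, so no rearrangement occurs.

secondary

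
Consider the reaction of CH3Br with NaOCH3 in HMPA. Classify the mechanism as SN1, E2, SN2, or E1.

Conditions: a methyl substrate with a strong nucleophile in the polar aprotic solvent HMPA.
These conditions are the textbook signature of the SN2 pathway.
An unhindered substrate with a strong nucleophile in a polar aprotic solvent favours one-step backside displacement.

SN2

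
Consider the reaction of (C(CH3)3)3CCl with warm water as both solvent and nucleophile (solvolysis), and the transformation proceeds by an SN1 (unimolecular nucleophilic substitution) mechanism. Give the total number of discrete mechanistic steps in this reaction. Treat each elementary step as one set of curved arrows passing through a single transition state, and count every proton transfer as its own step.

3

Step 1: Ionisation: the C–Cl σ-bond cleaves heterolytically; both bonding electrons depart with Cl⁻, leaving a tertiary carbocation at the α-carbon.
(No 1,2-shift: no single shift to an adjacent carbon would give a more stable cation.)
Step 2: H2O donates an oxygen lone pair into the empty p orbital of the cation, giving a protonated alcohol (an oxonium ion).
Step 3: Proton transfer from the O–H of the oxonium ion to a solvent molecule delivers the neutral alcohol.
Total: 3 elementary steps.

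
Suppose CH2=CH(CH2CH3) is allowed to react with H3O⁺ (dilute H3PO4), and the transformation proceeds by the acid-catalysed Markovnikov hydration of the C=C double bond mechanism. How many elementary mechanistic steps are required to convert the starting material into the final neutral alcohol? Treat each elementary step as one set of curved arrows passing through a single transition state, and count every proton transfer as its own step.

3

Step 1: Electrophilic addition begins with the π(C=C) electrons forming a bond to the proton of H3O⁺. Following Markovnikov's rule, the resulting cation is secondary. H2O is released.
(No 1,2-shift: no single shift to an adjacent carbon would give a more stable cation.)
Step 2: A lone pair on the oxygen of H2O attacks the carbocation, forming a C–O bond and an oxonium ion (a protonated alcohol).
Step 3: Proton transfer from the O–H of the oxonium ion to H2O completes the catalytic cycle and yields the alcohol.
Total: 3 elementary steps.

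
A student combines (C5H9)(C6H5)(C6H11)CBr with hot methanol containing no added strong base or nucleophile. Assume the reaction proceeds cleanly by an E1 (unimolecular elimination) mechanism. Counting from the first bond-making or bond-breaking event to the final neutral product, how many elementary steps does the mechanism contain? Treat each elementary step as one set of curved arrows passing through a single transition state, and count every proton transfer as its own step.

Step 1: Unassisted departure of Br⁻ (taking the C–Br bonding pair) generates a tertiary carbocation.
(No 1,2-shift: no single shift to an adjacent carbon would give a more stable cation.)
Step 2: A methanol molecule (solvent) deprotonates a β-carbon; as the C–H bond breaks, those electrons form the new alkene π bond.
Total: 2 elementary steps.

2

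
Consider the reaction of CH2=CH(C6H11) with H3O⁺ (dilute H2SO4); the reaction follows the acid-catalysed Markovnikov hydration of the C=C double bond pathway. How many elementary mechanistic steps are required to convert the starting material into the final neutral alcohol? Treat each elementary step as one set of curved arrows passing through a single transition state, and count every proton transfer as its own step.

Step 1: Protonation of the alkene by H3O⁺: the π bond acts as the nucleophile and picks up H⁺, giving the more stable (Markovnikov) secondary carbocation. H2O is released.
Step 2: A hydride (H with its bonding pair) migrates from the adjacent cyclohexyl carbon to the cationic centre — a 1,2-hydride shift — upgrading the secondary cation to a tertiary one.
Step 3: Water acts as the nucleophile: an oxygen lone pair bonds to the cationic carbon, giving an oxonium-ion intermediate.
Step 4: Proton transfer from the O–H of the oxonium ion to H2O completes the catalytic cycle and yields the alcohol.
Total: 4 elementary steps.

4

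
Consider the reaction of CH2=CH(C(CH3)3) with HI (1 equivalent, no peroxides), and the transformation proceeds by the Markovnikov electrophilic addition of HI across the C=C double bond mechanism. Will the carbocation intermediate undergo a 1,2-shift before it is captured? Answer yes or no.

The first-formed carbocation is secondary.
The adjacent tert-butyl carbon has no hydrogen but bears methyl groups; migration of one methyl with its bonding pair (a 1,2-methyl shift) places the charge on a tertiary centre.
Tertiary is more stable than secondary, so the shift occurs.

yes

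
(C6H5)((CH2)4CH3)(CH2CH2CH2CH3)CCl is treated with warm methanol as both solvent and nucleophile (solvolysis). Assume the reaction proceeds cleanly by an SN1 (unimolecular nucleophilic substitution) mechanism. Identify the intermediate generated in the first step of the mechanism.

tertiary carbocation

Step 1: Rate-determining heterolysis of the C–Cl bond gives Cl⁻ and a tertiary carbocation.
After step 1 the species present is a tertiary carbocation.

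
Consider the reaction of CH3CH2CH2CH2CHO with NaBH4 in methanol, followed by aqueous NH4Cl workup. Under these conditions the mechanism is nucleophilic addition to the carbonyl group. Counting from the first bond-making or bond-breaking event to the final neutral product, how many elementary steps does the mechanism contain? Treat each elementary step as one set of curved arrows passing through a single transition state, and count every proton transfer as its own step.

2

Step 1: A lone pair / filled orbital on H⁻ (delivered from BH4⁻) attacks the electrophilic carbonyl carbon; the π(C=O) electrons shift onto oxygen, producing a tetrahedral alkoxide intermediate.
Step 2: Protonation of the alkoxide by aqueous NH4Cl workup furnishes an alcohol.
Total: 2 elementary steps.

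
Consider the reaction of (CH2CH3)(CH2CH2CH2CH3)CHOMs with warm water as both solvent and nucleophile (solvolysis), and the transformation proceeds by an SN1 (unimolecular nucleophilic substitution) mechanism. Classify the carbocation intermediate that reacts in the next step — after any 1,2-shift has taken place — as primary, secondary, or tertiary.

Step 1: The C–O bond breaks with both electrons going to the mesylate; MsO⁻ leaves and a secondary carbocation remains.
No single 1,2-shift to an adjacent carbon would give a more-substituted cation, so no rearrangement occurs.

secondary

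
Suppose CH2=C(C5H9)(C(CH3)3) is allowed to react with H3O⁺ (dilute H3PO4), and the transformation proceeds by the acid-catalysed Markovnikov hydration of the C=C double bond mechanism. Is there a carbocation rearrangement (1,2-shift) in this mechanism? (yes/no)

The first-formed carbocation is tertiary.
No single 1,2-shift to an adjacent carbon would produce a more-substituted cation than the one already present, so no rearrangement occurs.

no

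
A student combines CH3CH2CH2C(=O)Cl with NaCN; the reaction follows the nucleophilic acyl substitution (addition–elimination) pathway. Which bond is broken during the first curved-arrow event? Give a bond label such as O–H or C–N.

Step 1: A lone pair on the C of CN⁻ attacks the electrophilic acyl carbon; the π(C=O) electrons move onto oxygen, giving a tetrahedral intermediate.
The bond broken in this step is the π(C=O) bond.

π(C=O)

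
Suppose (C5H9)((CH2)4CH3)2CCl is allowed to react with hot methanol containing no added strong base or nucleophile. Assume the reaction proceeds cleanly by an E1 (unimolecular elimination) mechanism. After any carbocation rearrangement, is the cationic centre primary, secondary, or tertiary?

tertiary

Step 1: The C–Cl bond breaks with both electrons going to the chloride; Cl⁻ leaves and a tertiary carbocation remains.
No single 1,2-shift to an adjacent carbon would give a more-substituted cation, so no rearrangement occurs.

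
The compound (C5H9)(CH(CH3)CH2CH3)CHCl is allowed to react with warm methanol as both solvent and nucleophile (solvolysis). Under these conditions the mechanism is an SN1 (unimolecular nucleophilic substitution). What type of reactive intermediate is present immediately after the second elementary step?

tertiary carbocation

Step 1: The C–Cl bond breaks with both electrons going to the chloride; Cl⁻ leaves and a secondary carbocation remains.
Step 2: Carbocation rearrangement: a 1,2-hydride shift from the adjacent cyclopentyl carbon converts the initially-formed secondary cation into the more stable tertiary cation.
After step 2 the species present is a tertiary carbocation.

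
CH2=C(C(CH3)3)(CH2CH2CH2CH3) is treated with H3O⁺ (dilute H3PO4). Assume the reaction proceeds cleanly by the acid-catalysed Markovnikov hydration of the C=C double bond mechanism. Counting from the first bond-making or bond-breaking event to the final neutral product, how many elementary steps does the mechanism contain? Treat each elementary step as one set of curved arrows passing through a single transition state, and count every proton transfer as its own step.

Step 1: Protonation of the alkene by H3O⁺: the π bond acts as the nucleophile and picks up H⁺, giving the more stable (Markovnikov) tertiary carbocation. H2O is released.
(No 1,2-shift: no single shift to an adjacent carbon would give a more stable cation.)
Step 2: Water acts as the nucleophile: an oxygen lone pair bonds to the cationic carbon, giving an oxonium-ion intermediate.
Step 3: Deprotonation of the oxonium ion by a water molecule delivers the neutral alcohol and regenerates the acid catalyst.
Total: 3 elementary steps.

3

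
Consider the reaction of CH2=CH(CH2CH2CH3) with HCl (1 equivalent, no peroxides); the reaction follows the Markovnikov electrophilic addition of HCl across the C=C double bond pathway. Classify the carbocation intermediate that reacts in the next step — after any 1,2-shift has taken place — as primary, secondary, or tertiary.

Step 1: The π electrons of the C=C bond attack a proton of HCl; Markovnikov addition places the new C–H on the less-substituted alkene carbon, so the positive charge ends up on the more-substituted carbon — a secondary carbocation. The H–Cl bond breaks heterolytically, releasing Cl⁻.
No single 1,2-shift to an adjacent carbon would give a more-substituted cation, so no rearrangement occurs.

secondary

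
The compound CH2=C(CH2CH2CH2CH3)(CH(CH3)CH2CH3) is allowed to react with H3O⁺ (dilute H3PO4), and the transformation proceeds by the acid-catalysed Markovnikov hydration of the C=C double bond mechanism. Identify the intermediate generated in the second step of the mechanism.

Step 1: Protonation of the alkene by H3O⁺: the π bond acts as the nucleophile and picks up H⁺, giving the more stable (Markovnikov) tertiary carbocation. H2O is released.
Step 2: Water acts as the nucleophile: an oxygen lone pair bonds to the cationic carbon, giving an oxonium-ion intermediate.
After step 2 the species present is an oxonium ion.

oxonium ion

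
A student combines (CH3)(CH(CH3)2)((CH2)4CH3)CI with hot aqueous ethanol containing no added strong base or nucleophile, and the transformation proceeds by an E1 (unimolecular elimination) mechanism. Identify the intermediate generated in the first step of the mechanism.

tertiary carbocation

Step 1: Unassisted departure of I⁻ (taking the C–I bonding pair) generates a tertiary carbocation.
After step 1 the species present is a tertiary carbocation.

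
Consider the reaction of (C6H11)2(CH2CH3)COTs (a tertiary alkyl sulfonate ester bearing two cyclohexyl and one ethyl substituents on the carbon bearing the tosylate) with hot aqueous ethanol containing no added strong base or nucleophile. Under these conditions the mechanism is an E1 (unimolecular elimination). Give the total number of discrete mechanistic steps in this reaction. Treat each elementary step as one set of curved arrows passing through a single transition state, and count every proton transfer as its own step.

2

Step 1: Unassisted departure of TsO⁻ (taking the C–O bonding pair) generates a tertiary carbocation.
(No 1,2-shift: no single shift to an adjacent carbon would give a more stable cation.)
Step 2: Loss of a β-proton to a water (or ethanol) molecule of the solvent: the C–H bonding pair collapses toward the cationic carbon to form the C=C π bond, yielding the alkene.
Total: 2 elementary steps.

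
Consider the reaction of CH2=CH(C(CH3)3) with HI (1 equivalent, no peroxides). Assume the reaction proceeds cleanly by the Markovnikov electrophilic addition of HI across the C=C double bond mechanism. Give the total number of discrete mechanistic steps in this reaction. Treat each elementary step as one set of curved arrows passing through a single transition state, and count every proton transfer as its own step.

Step 1: Protonation of the alkene by HI: the π bond acts as the nucleophile and picks up H⁺, giving the more stable (Markovnikov) secondary carbocation. The H–I bond breaks heterolytically, releasing I⁻.
Step 2: A methyl group with its bonding pair migrates from the adjacent tert-butyl carbon to the cationic centre — a 1,2-methyl shift — upgrading the secondary cation to a tertiary one.
Step 3: I⁻ captures the cation: a lone pair on I⁻ fills the empty p orbital, producing the alkyl halide product.
Total: 3 elementary steps.

3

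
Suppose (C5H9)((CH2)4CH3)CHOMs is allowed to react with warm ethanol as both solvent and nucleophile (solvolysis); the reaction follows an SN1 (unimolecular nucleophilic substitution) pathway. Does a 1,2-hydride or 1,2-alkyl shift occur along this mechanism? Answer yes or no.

The first-formed carbocation is secondary.
The adjacent cyclopentyl carbon already bears 2 other carbon substituents and has a hydrogen to migrate; after a 1,2-hydride shift from that carbon the positive charge sits on a tertiary centre.
Tertiary is more stable than secondary, so the shift occurs.

yes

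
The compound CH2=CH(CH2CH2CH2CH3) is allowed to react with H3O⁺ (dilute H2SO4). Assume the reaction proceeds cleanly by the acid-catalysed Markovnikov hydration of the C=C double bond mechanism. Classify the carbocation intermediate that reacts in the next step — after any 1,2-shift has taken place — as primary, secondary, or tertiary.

secondary

Step 1: The π electrons of the C=C bond attack a proton of H3O⁺; Markovnikov addition places the new C–H on the less-substituted alkene carbon, so the positive charge ends up on the more-substituted carbon — a secondary carbocation. H2O is released.
No single 1,2-shift to an adjacent carbon would give a more-substituted cation, so no rearrangement occurs.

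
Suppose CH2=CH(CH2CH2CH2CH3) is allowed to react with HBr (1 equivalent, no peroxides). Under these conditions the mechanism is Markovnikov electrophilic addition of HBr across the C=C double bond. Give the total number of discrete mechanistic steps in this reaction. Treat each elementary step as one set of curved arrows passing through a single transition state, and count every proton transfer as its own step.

2

Step 1: Protonation of the alkene by HBr: the π bond acts as the nucleophile and picks up H⁺, giving the more stable (Markovnikov) secondary carbocation. The H–Br bond breaks heterolytically, releasing Br⁻.
(No 1,2-shift: no single shift to an adjacent carbon would give a more stable cation.)
Step 2: Br⁻ captures the cation: a lone pair on Br⁻ fills the empty p orbital, producing the alkyl halide product.
Total: 2 elementary steps.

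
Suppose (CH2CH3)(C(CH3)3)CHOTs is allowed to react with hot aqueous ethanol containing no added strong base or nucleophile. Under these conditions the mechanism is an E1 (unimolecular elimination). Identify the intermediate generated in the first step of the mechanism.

secondary carbocation

Step 1: Ionisation: the C–O σ-bond cleaves heterolytically; both bonding electrons depart with TsO⁻, leaving a secondary carbocation at the α-carbon.
After step 1 the species present is a secondary carbocation.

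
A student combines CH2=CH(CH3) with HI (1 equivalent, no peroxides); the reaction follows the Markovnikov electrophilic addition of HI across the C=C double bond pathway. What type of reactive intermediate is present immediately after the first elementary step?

secondary carbocation

Step 1: Protonation of the alkene by HI: the π bond acts as the nucleophile and picks up H⁺, giving the more stable (Markovnikov) secondary carbocation. The H–I bond breaks heterolytically, releasing I⁻.
After step 1 the species present is a secondary carbocation.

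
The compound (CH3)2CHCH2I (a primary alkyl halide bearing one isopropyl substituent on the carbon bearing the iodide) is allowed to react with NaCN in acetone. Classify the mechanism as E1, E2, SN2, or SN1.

Conditions: a primary substrate with a strong nucleophile in the polar aprotic solvent acetone.
These conditions are the textbook signature of the SN2 pathway.
An unhindered substrate with a strong nucleophile in a polar aprotic solvent favours one-step backside displacement.

SN2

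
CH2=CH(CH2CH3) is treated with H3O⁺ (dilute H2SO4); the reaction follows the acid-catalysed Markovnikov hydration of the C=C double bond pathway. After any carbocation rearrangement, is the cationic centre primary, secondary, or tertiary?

secondary

Step 1: Protonation of the alkene by H3O⁺: the π bond acts as the nucleophile and picks up H⁺, giving the more stable (Markovnikov) secondary carbocation. H2O is released.
No single 1,2-shift to an adjacent carbon would give a more-substituted cation, so no rearrangement occurs.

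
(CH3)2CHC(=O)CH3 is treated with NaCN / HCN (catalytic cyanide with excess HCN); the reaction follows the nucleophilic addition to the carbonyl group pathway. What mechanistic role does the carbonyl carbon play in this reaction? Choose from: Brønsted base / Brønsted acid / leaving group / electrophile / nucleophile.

electrophile

Step 1: Nucleophilic addition: CN⁻ adds to the carbonyl carbon, pushing the π(C=O) electron pair onto oxygen and giving a tetrahedral alkoxide.
The carbonyl carbon accepts an electron pair into an empty or π* orbital — it is the electrophile.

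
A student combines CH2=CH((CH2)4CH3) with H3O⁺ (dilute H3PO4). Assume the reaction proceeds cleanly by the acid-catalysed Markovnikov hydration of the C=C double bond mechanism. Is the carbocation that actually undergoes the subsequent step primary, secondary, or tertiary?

Step 1: Protonation of the alkene by H3O⁺: the π bond acts as the nucleophile and picks up H⁺, giving the more stable (Markovnikov) secondary carbocation. H2O is released.
No single 1,2-shift to an adjacent carbon would give a more-substituted cation, so no rearrangement occurs.

secondary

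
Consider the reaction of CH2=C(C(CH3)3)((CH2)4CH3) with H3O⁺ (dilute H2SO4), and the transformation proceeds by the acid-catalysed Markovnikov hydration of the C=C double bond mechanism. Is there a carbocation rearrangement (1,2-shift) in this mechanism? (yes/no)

no

The first-formed carbocation is tertiary.
No single 1,2-shift to an adjacent carbon would produce a more-substituted cation than the one already present, so no rearrangement occurs.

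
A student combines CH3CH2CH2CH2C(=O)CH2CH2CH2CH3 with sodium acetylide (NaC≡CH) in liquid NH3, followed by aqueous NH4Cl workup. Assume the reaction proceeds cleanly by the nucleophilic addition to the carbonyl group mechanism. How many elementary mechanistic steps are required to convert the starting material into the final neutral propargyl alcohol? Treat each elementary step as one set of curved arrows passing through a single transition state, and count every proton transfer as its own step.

Step 1: A lone pair / filled orbital on HC≡C⁻ attacks the electrophilic carbonyl carbon; the π(C=O) electrons shift onto oxygen, producing a tetrahedral alkoxide intermediate.
Step 2: Protonation of the alkoxide by aqueous NH4Cl workup furnishes a propargyl alcohol.
Total: 2 elementary steps.

2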